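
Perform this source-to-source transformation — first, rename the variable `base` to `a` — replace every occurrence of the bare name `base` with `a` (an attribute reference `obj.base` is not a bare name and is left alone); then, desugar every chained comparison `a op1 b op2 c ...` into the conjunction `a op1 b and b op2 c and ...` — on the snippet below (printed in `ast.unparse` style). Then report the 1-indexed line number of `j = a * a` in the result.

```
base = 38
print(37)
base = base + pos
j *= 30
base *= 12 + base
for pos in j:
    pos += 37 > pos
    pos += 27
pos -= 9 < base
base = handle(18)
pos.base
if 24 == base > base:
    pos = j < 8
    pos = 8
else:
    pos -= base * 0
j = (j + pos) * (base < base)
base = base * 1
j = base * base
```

19

Transformed code:
a = 38
print(37)
a = a + pos
j *= 30
a *= 12 + a
for pos in j:
    pos += 37 > pos
    pos += 27
pos -= 9 < a
a = handle(18)
pos.base
if 24 == a and a > a:
    pos = j < 8
    pos = 8
else:
    pos -= a * 0
j = (j + pos) * (a < a)
a = a * 1
j = a * a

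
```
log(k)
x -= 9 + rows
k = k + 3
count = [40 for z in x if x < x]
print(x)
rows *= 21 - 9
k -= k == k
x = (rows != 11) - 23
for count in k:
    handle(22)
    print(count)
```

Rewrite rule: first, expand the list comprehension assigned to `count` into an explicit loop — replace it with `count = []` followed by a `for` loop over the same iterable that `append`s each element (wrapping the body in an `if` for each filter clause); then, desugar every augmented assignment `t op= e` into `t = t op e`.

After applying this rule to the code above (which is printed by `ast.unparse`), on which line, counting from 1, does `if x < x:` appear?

Transformed code:
log(k)
x = x - (9 + rows)
k = k + 3
count = []
for z in x:
    if x < x:
        count.append(40)
print(x)
rows = rows * (21 - 9)
k = k - (k == k)
x = (rows != 11) - 23
for count in k:
    handle(22)
    print(count)

6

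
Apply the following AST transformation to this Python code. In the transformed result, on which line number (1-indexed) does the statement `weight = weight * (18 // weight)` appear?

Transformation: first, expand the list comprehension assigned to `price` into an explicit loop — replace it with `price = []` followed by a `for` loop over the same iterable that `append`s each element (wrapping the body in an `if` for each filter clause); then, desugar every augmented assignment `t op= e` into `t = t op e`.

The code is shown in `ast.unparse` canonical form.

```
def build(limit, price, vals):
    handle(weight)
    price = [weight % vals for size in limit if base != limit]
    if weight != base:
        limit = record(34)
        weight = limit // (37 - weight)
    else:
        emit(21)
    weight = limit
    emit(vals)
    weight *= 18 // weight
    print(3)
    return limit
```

Transformed code:
def build(limit, price, vals):
    handle(weight)
    price = []
    for size in limit:
        if base != limit:
            price.append(weight % vals)
    if weight != base:
        limit = record(34)
        weight = limit // (37 - weight)
    else:
        emit(21)
    weight = limit
    emit(vals)
    weight = weight * (18 // weight)
    print(3)
    return limit

14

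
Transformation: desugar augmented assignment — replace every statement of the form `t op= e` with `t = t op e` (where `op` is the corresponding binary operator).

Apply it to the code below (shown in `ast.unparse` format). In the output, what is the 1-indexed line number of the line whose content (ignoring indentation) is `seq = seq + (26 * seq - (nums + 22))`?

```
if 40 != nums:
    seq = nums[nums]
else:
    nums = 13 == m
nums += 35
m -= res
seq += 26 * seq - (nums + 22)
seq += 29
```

Transformed code:
if 40 != nums:
    seq = nums[nums]
else:
    nums = 13 == m
nums = nums + 35
m = m - res
seq = seq + (26 * seq - (nums + 22))
seq = seq + 29

7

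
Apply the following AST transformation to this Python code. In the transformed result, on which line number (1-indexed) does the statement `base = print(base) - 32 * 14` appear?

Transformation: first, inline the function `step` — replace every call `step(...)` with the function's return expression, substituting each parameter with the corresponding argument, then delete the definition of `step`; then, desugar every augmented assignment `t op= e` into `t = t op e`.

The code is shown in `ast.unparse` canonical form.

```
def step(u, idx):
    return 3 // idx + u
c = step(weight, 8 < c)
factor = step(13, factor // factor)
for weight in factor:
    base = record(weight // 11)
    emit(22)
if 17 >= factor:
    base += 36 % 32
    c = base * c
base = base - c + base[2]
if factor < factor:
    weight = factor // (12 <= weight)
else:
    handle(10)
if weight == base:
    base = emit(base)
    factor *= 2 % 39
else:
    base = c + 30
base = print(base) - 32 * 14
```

19

Transformed code:
c = 3 // (8 < c) + weight
factor = 3 // (factor // factor) + 13
for weight in factor:
    base = record(weight // 11)
    emit(22)
if 17 >= factor:
    base = base + 36 % 32
    c = base * c
base = base - c + base[2]
if factor < factor:
    weight = factor // (12 <= weight)
else:
    handle(10)
if weight == base:
    base = emit(base)
    factor = factor * (2 % 39)
else:
    base = c + 30
base = print(base) - 32 * 14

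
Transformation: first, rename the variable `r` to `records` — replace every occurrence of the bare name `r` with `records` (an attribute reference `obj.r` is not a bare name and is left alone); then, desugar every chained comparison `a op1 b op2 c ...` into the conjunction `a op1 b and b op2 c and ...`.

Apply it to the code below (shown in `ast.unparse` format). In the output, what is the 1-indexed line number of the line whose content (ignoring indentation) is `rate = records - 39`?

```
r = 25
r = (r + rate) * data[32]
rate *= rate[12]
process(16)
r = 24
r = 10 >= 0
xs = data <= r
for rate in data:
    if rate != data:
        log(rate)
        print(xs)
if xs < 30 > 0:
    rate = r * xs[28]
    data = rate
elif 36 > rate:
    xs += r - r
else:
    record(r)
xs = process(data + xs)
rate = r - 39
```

Transformed code:
records = 25
records = (records + rate) * data[32]
rate *= rate[12]
process(16)
records = 24
records = 10 >= 0
xs = data <= records
for rate in data:
    if rate != data:
        log(rate)
        print(xs)
if xs < 30 and 30 > 0:
    rate = records * xs[28]
    data = rate
elif 36 > rate:
    xs += records - records
else:
    record(records)
xs = process(data + xs)
rate = records - 39

20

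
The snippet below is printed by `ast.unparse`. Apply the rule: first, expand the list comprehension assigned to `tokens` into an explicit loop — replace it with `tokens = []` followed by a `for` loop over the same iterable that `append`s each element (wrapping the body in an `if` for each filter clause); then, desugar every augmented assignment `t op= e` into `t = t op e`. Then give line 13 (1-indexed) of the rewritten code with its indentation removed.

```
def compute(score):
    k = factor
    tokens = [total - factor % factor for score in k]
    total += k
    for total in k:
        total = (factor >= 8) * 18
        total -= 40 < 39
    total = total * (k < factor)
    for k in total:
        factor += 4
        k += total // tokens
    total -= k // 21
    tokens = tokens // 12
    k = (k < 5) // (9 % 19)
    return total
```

k = k + total // tokens

Transformed code:
def compute(score):
    k = factor
    tokens = []
    for score in k:
        tokens.append(total - factor % factor)
    total = total + k
    for total in k:
        total = (factor >= 8) * 18
        total = total - (40 < 39)
    total = total * (k < factor)
    for k in total:
        factor = factor + 4
        k = k + total // tokens
    total = total - k // 21
    tokens = tokens // 12
    k = (k < 5) // (9 % 19)
    return total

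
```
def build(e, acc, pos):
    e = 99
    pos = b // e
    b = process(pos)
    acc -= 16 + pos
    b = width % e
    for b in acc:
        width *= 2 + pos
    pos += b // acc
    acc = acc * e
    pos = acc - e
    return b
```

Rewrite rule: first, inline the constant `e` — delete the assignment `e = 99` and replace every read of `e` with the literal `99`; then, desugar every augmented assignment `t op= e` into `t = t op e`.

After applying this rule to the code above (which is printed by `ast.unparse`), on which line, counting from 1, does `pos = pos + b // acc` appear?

Transformed code:
def build(e, acc, pos):
    pos = b // 99
    b = process(pos)
    acc = acc - (16 + pos)
    b = width % 99
    for b in acc:
        width = width * (2 + pos)
    pos = pos + b // acc
    acc = acc * 99
    pos = acc - 99
    return b

8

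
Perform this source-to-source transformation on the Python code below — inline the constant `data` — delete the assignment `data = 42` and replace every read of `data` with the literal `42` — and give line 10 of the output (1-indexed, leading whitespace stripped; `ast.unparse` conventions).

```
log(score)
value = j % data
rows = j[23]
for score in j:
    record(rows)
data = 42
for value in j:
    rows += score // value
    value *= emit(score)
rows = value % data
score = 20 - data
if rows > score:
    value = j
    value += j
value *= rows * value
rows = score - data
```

score = 20 - 42

Transformed code:
log(score)
value = j % 42
rows = j[23]
for score in j:
    record(rows)
for value in j:
    rows += score // value
    value *= emit(score)
rows = value % 42
score = 20 - 42
if rows > score:
    value = j
    value += j
value *= rows * value
rows = score - 42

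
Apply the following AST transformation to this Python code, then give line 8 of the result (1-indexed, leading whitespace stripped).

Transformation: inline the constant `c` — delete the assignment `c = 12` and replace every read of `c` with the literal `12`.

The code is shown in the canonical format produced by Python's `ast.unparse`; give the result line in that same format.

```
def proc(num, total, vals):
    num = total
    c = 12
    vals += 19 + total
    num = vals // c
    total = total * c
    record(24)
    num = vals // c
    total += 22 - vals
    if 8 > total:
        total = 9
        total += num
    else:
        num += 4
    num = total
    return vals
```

total += 22 - vals

Transformed code:
def proc(num, total, vals):
    num = total
    vals += 19 + total
    num = vals // 12
    total = total * 12
    record(24)
    num = vals // 12
    total += 22 - vals
    if 8 > total:
        total = 9
        total += num
    else:
        num += 4
    num = total
    return vals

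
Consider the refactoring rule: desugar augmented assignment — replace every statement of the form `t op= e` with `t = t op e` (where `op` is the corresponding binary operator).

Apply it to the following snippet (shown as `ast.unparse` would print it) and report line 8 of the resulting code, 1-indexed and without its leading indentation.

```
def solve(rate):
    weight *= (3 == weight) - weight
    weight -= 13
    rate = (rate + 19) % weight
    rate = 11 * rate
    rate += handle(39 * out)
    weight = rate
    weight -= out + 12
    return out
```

weight = weight - (out + 12)

Transformed code:
def solve(rate):
    weight = weight * ((3 == weight) - weight)
    weight = weight - 13
    rate = (rate + 19) % weight
    rate = 11 * rate
    rate = rate + handle(39 * out)
    weight = rate
    weight = weight - (out + 12)
    return out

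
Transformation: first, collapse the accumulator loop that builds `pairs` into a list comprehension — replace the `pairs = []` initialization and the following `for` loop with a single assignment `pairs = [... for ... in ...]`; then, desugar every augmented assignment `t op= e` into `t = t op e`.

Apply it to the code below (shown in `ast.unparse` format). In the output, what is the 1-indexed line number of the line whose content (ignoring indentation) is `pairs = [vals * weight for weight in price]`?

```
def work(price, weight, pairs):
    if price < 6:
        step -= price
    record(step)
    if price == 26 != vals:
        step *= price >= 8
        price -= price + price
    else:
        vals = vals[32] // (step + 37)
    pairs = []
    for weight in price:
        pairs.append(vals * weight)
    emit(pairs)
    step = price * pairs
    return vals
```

10

Transformed code:
def work(price, weight, pairs):
    if price < 6:
        step = step - price
    record(step)
    if price == 26 != vals:
        step = step * (price >= 8)
        price = price - (price + price)
    else:
        vals = vals[32] // (step + 37)
    pairs = [vals * weight for weight in price]
    emit(pairs)
    step = price * pairs
    return vals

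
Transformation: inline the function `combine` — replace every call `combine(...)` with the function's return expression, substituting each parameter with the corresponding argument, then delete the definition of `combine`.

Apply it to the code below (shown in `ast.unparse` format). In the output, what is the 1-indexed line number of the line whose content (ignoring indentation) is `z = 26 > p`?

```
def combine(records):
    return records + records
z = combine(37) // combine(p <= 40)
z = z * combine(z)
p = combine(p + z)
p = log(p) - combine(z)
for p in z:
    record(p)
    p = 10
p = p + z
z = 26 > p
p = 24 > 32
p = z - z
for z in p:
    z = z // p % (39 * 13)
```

9

Transformed code:
z = (37 + 37) // ((p <= 40) + (p <= 40))
z = z * (z + z)
p = p + z + (p + z)
p = log(p) - (z + z)
for p in z:
    record(p)
    p = 10
p = p + z
z = 26 > p
p = 24 > 32
p = z - z
for z in p:
    z = z // p % (39 * 13)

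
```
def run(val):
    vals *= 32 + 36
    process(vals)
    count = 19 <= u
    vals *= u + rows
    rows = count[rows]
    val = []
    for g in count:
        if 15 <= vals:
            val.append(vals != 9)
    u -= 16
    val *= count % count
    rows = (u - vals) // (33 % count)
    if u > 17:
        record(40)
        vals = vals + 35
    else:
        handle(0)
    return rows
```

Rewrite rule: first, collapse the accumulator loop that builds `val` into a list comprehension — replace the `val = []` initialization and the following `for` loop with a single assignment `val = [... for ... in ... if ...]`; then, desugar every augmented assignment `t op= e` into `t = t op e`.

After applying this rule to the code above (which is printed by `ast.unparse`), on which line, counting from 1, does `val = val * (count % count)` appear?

9

Transformed code:
def run(val):
    vals = vals * (32 + 36)
    process(vals)
    count = 19 <= u
    vals = vals * (u + rows)
    rows = count[rows]
    val = [vals != 9 for g in count if 15 <= vals]
    u = u - 16
    val = val * (count % count)
    rows = (u - vals) // (33 % count)
    if u > 17:
        record(40)
        vals = vals + 35
    else:
        handle(0)
    return rows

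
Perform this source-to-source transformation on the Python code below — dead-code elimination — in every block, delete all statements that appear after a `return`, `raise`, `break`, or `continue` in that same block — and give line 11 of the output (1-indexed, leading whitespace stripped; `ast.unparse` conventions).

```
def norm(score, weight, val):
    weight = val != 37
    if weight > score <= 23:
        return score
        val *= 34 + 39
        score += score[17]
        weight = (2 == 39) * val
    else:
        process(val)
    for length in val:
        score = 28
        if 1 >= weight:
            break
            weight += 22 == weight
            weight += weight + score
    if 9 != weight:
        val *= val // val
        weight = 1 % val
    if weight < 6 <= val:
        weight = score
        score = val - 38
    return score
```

if 9 != weight:

Transformed code:
def norm(score, weight, val):
    weight = val != 37
    if weight > score <= 23:
        return score
    else:
        process(val)
    for length in val:
        score = 28
        if 1 >= weight:
            break
    if 9 != weight:
        val *= val // val
        weight = 1 % val
    if weight < 6 <= val:
        weight = score
        score = val - 38
    return score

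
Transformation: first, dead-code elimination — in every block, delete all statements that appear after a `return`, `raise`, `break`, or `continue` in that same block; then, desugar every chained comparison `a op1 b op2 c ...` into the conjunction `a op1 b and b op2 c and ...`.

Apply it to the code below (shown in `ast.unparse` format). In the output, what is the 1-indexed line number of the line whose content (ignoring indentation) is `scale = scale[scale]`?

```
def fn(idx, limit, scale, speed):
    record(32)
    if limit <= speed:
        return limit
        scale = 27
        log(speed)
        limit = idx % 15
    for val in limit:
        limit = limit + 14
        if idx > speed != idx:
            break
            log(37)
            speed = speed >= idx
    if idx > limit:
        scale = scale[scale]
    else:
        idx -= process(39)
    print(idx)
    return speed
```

Transformed code:
def fn(idx, limit, scale, speed):
    record(32)
    if limit <= speed:
        return limit
    for val in limit:
        limit = limit + 14
        if idx > speed and speed != idx:
            break
    if idx > limit:
        scale = scale[scale]
    else:
        idx -= process(39)
    print(idx)
    return speed

10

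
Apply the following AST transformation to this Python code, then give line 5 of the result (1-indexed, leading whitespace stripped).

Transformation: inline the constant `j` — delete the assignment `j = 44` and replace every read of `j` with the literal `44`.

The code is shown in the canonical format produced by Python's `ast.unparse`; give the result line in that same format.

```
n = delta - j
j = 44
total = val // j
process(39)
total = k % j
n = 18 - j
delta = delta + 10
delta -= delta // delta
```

Transformed code:
n = delta - 44
total = val // 44
process(39)
total = k % 44
n = 18 - 44
delta = delta + 10
delta -= delta // delta

n = 18 - 44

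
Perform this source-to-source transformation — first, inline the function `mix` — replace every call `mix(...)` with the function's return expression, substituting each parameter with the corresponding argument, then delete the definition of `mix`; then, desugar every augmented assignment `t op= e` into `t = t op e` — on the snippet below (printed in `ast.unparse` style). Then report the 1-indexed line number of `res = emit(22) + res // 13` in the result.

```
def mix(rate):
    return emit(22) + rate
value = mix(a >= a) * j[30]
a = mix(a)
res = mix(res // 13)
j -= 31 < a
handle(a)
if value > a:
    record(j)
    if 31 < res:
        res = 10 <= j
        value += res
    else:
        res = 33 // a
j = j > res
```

3

Transformed code:
value = (emit(22) + (a >= a)) * j[30]
a = emit(22) + a
res = emit(22) + res // 13
j = j - (31 < a)
handle(a)
if value > a:
    record(j)
    if 31 < res:
        res = 10 <= j
        value = value + res
    else:
        res = 33 // a
j = j > res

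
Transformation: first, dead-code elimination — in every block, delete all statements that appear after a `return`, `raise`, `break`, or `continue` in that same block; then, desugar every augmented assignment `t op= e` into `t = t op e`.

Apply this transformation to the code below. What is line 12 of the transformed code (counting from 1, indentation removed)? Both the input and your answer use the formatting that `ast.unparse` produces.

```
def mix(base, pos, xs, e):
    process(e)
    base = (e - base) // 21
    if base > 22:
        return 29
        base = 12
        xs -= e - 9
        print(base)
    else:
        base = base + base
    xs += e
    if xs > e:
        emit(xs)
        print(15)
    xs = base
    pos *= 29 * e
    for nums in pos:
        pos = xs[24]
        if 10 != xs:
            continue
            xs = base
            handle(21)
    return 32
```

xs = base

Transformed code:
def mix(base, pos, xs, e):
    process(e)
    base = (e - base) // 21
    if base > 22:
        return 29
    else:
        base = base + base
    xs = xs + e
    if xs > e:
        emit(xs)
        print(15)
    xs = base
    pos = pos * (29 * e)
    for nums in pos:
        pos = xs[24]
        if 10 != xs:
            continue
    return 32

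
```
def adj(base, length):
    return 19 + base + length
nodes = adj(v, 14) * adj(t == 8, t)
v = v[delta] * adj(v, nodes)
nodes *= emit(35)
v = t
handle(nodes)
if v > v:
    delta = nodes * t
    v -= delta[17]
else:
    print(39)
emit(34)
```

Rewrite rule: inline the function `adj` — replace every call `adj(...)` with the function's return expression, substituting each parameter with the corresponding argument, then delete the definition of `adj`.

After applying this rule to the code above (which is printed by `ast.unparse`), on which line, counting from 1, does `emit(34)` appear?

Transformed code:
nodes = (19 + v + 14) * (19 + (t == 8) + t)
v = v[delta] * (19 + v + nodes)
nodes *= emit(35)
v = t
handle(nodes)
if v > v:
    delta = nodes * t
    v -= delta[17]
else:
    print(39)
emit(34)

11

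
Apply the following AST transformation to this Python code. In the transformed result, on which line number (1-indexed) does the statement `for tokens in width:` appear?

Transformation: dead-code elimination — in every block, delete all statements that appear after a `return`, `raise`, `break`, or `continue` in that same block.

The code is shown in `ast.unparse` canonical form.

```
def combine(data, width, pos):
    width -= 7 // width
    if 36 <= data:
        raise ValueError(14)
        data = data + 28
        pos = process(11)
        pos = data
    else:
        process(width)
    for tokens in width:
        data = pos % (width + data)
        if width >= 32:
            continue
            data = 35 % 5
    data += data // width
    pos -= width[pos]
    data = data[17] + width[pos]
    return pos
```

Transformed code:
def combine(data, width, pos):
    width -= 7 // width
    if 36 <= data:
        raise ValueError(14)
    else:
        process(width)
    for tokens in width:
        data = pos % (width + data)
        if width >= 32:
            continue
    data += data // width
    pos -= width[pos]
    data = data[17] + width[pos]
    return pos

7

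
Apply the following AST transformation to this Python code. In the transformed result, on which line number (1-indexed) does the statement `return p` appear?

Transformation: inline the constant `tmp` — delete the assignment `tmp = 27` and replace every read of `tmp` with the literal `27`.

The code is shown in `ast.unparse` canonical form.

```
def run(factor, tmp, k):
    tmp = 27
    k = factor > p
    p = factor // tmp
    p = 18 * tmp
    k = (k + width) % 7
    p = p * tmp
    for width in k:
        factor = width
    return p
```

Transformed code:
def run(factor, tmp, k):
    k = factor > p
    p = factor // 27
    p = 18 * 27
    k = (k + width) % 7
    p = p * 27
    for width in k:
        factor = width
    return p

9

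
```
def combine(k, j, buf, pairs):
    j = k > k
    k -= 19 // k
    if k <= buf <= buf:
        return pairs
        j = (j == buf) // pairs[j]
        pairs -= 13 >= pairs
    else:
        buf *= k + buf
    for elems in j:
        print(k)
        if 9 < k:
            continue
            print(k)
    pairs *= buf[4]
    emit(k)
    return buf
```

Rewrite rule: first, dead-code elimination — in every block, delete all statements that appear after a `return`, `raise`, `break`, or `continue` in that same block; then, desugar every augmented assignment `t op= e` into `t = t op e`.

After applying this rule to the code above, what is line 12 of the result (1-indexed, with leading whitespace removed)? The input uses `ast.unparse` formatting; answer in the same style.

pairs = pairs * buf[4]

Transformed code:
def combine(k, j, buf, pairs):
    j = k > k
    k = k - 19 // k
    if k <= buf <= buf:
        return pairs
    else:
        buf = buf * (k + buf)
    for elems in j:
        print(k)
        if 9 < k:
            continue
    pairs = pairs * buf[4]
    emit(k)
    return buf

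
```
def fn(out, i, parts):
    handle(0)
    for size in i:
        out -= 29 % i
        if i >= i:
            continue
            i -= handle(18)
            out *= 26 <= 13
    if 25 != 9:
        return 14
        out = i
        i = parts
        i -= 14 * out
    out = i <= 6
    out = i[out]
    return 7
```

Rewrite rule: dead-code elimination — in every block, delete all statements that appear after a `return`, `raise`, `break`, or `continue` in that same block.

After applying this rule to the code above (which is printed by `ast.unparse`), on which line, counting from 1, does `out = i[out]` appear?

Transformed code:
def fn(out, i, parts):
    handle(0)
    for size in i:
        out -= 29 % i
        if i >= i:
            continue
    if 25 != 9:
        return 14
    out = i <= 6
    out = i[out]
    return 7

10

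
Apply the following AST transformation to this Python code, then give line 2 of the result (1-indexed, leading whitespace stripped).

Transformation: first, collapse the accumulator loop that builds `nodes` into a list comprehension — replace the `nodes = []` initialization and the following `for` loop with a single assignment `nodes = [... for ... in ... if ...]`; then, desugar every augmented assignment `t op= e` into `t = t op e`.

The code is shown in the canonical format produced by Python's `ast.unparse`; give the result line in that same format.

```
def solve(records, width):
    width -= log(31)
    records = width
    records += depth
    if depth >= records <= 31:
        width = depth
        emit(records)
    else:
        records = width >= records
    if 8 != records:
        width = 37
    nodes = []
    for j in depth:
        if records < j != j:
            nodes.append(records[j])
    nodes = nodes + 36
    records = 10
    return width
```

width = width - log(31)

Transformed code:
def solve(records, width):
    width = width - log(31)
    records = width
    records = records + depth
    if depth >= records <= 31:
        width = depth
        emit(records)
    else:
        records = width >= records
    if 8 != records:
        width = 37
    nodes = [records[j] for j in depth if records < j != j]
    nodes = nodes + 36
    records = 10
    return width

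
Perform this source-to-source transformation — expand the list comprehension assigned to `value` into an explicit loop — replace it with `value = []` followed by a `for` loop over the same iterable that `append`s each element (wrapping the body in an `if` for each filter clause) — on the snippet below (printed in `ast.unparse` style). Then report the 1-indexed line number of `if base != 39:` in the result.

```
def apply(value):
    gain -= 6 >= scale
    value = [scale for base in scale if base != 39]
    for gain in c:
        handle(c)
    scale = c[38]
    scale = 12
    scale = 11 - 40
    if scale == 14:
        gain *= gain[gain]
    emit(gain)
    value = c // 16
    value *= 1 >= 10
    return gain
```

5

Transformed code:
def apply(value):
    gain -= 6 >= scale
    value = []
    for base in scale:
        if base != 39:
            value.append(scale)
    for gain in c:
        handle(c)
    scale = c[38]
    scale = 12
    scale = 11 - 40
    if scale == 14:
        gain *= gain[gain]
    emit(gain)
    value = c // 16
    value *= 1 >= 10
    return gain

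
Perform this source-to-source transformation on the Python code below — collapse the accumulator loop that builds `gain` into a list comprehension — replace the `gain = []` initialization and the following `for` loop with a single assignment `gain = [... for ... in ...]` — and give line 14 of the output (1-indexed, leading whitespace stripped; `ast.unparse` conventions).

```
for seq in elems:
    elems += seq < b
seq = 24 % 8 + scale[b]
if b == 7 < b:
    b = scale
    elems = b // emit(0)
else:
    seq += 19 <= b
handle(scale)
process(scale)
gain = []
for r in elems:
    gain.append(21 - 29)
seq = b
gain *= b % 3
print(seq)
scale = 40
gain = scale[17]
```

Transformed code:
for seq in elems:
    elems += seq < b
seq = 24 % 8 + scale[b]
if b == 7 < b:
    b = scale
    elems = b // emit(0)
else:
    seq += 19 <= b
handle(scale)
process(scale)
gain = [21 - 29 for r in elems]
seq = b
gain *= b % 3
print(seq)
scale = 40
gain = scale[17]

print(seq)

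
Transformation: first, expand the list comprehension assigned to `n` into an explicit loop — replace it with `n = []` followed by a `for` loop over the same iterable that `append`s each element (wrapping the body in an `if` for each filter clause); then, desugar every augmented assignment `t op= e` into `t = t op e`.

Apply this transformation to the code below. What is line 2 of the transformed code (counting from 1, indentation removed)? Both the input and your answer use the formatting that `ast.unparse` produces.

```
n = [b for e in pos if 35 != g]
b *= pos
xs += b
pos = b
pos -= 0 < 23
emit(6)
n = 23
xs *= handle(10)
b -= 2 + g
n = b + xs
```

for e in pos:

Transformed code:
n = []
for e in pos:
    if 35 != g:
        n.append(b)
b = b * pos
xs = xs + b
pos = b
pos = pos - (0 < 23)
emit(6)
n = 23
xs = xs * handle(10)
b = b - (2 + g)
n = b + xs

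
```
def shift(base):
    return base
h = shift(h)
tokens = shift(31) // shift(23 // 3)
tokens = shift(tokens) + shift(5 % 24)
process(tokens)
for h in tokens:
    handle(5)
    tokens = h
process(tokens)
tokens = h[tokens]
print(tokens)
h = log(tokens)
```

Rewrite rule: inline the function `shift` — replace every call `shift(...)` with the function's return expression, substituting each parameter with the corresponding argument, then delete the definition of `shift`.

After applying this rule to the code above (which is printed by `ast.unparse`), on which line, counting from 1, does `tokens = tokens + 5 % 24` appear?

3

Transformed code:
h = h
tokens = 31 // (23 // 3)
tokens = tokens + 5 % 24
process(tokens)
for h in tokens:
    handle(5)
    tokens = h
process(tokens)
tokens = h[tokens]
print(tokens)
h = log(tokens)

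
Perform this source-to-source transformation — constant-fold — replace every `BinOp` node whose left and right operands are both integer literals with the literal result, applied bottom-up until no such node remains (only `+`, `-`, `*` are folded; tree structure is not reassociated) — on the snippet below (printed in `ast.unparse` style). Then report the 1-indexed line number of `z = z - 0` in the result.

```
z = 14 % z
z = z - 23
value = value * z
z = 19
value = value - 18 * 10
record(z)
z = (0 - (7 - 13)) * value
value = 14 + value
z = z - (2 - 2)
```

9

Transformed code:
z = 14 % z
z = z - 23
value = value * z
z = 19
value = value - 180
record(z)
z = 6 * value
value = 14 + value
z = z - 0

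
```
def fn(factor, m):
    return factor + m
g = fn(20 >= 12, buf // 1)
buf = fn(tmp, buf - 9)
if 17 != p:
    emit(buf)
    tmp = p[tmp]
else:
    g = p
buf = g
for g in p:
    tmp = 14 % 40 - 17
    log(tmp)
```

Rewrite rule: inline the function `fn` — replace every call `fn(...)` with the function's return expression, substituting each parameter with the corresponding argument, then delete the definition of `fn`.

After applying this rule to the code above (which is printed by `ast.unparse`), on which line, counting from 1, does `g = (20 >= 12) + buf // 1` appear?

1

Transformed code:
g = (20 >= 12) + buf // 1
buf = tmp + (buf - 9)
if 17 != p:
    emit(buf)
    tmp = p[tmp]
else:
    g = p
buf = g
for g in p:
    tmp = 14 % 40 - 17
    log(tmp)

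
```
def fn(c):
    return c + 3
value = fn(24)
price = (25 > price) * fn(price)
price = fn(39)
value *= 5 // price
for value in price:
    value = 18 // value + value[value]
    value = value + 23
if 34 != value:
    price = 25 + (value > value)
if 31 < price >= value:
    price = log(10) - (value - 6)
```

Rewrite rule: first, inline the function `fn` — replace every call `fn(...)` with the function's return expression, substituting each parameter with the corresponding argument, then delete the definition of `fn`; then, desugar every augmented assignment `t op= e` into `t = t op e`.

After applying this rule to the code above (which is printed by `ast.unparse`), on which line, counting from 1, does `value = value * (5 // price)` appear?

4

Transformed code:
value = 24 + 3
price = (25 > price) * (price + 3)
price = 39 + 3
value = value * (5 // price)
for value in price:
    value = 18 // value + value[value]
    value = value + 23
if 34 != value:
    price = 25 + (value > value)
if 31 < price >= value:
    price = log(10) - (value - 6)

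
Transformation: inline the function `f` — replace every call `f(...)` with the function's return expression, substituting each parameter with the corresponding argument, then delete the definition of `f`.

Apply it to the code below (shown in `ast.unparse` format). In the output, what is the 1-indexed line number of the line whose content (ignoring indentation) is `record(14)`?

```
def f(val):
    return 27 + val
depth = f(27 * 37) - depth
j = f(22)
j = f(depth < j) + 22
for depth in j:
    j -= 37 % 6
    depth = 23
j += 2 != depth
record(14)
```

Transformed code:
depth = 27 + 27 * 37 - depth
j = 27 + 22
j = 27 + (depth < j) + 22
for depth in j:
    j -= 37 % 6
    depth = 23
j += 2 != depth
record(14)

8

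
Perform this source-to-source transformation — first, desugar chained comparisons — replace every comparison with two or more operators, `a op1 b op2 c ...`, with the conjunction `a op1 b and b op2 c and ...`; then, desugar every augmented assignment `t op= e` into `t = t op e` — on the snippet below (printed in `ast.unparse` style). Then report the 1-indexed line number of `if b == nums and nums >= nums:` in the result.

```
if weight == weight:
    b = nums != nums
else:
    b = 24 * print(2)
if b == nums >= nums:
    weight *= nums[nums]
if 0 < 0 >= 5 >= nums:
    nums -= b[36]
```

5

Transformed code:
if weight == weight:
    b = nums != nums
else:
    b = 24 * print(2)
if b == nums and nums >= nums:
    weight = weight * nums[nums]
if 0 < 0 and 0 >= 5 and (5 >= nums):
    nums = nums - b[36]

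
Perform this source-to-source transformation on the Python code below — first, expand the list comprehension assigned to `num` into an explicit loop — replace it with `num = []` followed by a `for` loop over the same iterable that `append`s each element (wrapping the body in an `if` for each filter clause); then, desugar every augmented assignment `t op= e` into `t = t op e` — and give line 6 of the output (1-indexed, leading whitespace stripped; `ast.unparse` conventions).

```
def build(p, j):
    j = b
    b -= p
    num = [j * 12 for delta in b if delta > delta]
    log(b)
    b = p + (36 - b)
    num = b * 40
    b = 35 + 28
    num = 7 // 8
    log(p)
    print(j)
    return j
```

if delta > delta:

Transformed code:
def build(p, j):
    j = b
    b = b - p
    num = []
    for delta in b:
        if delta > delta:
            num.append(j * 12)
    log(b)
    b = p + (36 - b)
    num = b * 40
    b = 35 + 28
    num = 7 // 8
    log(p)
    print(j)
    return j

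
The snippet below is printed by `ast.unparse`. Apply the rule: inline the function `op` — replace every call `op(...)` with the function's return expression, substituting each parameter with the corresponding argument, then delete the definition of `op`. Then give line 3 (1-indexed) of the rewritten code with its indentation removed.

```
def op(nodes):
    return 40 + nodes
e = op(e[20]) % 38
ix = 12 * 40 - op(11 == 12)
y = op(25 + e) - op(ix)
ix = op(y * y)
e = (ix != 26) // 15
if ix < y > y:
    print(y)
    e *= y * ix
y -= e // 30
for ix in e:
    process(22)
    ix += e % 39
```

Transformed code:
e = (40 + e[20]) % 38
ix = 12 * 40 - (40 + (11 == 12))
y = 40 + (25 + e) - (40 + ix)
ix = 40 + y * y
e = (ix != 26) // 15
if ix < y > y:
    print(y)
    e *= y * ix
y -= e // 30
for ix in e:
    process(22)
    ix += e % 39

y = 40 + (25 + e) - (40 + ix)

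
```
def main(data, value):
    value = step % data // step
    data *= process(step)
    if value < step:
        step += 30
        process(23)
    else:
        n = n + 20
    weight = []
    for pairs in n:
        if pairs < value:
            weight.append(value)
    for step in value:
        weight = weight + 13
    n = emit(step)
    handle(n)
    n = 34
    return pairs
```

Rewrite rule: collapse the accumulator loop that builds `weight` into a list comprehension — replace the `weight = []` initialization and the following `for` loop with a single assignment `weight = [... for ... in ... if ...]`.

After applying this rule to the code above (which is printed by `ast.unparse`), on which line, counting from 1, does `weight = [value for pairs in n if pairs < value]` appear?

9

Transformed code:
def main(data, value):
    value = step % data // step
    data *= process(step)
    if value < step:
        step += 30
        process(23)
    else:
        n = n + 20
    weight = [value for pairs in n if pairs < value]
    for step in value:
        weight = weight + 13
    n = emit(step)
    handle(n)
    n = 34
    return pairs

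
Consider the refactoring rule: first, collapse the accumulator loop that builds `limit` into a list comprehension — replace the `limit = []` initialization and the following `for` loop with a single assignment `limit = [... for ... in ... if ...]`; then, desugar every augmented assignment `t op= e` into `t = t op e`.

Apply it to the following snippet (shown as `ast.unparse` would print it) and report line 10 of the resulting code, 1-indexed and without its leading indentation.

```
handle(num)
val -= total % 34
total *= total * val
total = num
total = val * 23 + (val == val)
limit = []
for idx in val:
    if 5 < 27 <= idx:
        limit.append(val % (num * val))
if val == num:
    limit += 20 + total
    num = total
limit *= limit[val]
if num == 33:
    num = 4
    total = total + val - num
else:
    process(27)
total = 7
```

limit = limit * limit[val]

Transformed code:
handle(num)
val = val - total % 34
total = total * (total * val)
total = num
total = val * 23 + (val == val)
limit = [val % (num * val) for idx in val if 5 < 27 <= idx]
if val == num:
    limit = limit + (20 + total)
    num = total
limit = limit * limit[val]
if num == 33:
    num = 4
    total = total + val - num
else:
    process(27)
total = 7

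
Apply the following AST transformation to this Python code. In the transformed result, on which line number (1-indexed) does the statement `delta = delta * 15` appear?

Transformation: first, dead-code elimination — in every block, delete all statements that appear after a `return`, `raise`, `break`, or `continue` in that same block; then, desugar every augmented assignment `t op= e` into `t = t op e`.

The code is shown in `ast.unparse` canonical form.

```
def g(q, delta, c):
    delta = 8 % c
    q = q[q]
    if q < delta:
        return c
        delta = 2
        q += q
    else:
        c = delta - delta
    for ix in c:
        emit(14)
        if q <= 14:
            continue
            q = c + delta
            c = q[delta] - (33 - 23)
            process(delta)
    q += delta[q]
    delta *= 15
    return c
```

Transformed code:
def g(q, delta, c):
    delta = 8 % c
    q = q[q]
    if q < delta:
        return c
    else:
        c = delta - delta
    for ix in c:
        emit(14)
        if q <= 14:
            continue
    q = q + delta[q]
    delta = delta * 15
    return c

13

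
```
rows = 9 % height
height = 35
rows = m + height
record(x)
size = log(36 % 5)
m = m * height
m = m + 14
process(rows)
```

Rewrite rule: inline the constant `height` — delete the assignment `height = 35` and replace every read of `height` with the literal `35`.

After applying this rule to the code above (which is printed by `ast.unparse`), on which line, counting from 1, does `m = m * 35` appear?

5

Transformed code:
rows = 9 % 35
rows = m + 35
record(x)
size = log(36 % 5)
m = m * 35
m = m + 14
process(rows)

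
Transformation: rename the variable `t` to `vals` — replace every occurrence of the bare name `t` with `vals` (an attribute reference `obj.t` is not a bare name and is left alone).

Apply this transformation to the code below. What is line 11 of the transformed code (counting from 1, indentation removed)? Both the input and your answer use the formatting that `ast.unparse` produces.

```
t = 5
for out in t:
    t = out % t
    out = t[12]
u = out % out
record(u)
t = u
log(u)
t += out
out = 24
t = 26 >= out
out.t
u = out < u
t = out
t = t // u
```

Transformed code:
vals = 5
for out in vals:
    vals = out % vals
    out = vals[12]
u = out % out
record(u)
vals = u
log(u)
vals += out
out = 24
vals = 26 >= out
out.t
u = out < u
vals = out
vals = vals // u

vals = 26 >= out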